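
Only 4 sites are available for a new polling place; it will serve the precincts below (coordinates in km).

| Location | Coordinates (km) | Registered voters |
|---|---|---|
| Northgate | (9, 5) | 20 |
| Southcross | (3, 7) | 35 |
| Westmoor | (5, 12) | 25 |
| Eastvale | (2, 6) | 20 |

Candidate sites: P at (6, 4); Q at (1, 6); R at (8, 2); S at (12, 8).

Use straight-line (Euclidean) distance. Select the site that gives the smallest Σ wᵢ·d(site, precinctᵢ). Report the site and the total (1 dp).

Total weighted distance at each candidate:
  P (6, 4): total = 502.7
  Q (1, 6): total = 439.8
  R (8, 2): total = 716.0
  S (12, 8): total = 807.3
Minimum is at Q with total 439.8 km.

Q, total 439.8 km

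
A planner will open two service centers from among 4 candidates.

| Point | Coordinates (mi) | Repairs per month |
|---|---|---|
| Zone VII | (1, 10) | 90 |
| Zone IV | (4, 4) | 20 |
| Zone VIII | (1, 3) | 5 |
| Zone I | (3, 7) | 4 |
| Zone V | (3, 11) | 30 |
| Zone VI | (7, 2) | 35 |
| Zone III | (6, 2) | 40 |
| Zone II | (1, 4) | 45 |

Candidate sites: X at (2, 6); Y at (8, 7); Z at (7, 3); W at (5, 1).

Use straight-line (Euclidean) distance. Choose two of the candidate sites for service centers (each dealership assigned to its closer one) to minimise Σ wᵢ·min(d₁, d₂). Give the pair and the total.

Evaluate every pair (each demand assigned to the nearer of the two):
  {X, Z}: total = 794.3
  {X, W}: total = 837.5
  {X, Y}: total = 1096.6
  {Y, W}: total = 1343.0
  {Y, Z}: total = 1356.1
  {Z, W}: total = 1522.9
Best pair: {X, Z} with total 794.3.

{X, Z}, total 794.3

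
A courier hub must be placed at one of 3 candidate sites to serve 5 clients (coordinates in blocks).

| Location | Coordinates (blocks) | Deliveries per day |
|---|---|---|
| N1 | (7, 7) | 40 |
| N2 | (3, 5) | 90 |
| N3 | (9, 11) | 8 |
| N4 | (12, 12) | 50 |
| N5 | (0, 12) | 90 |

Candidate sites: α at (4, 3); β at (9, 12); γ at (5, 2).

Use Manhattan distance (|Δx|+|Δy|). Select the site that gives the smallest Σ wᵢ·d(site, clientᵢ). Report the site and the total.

Total weighted distance at each candidate:
  α (4, 3): total = 2674
  β (9, 12): total = 2418
  γ (5, 2): total = 3034
Minimum is at β with total 2418 blocks.

β, total 2418 blocks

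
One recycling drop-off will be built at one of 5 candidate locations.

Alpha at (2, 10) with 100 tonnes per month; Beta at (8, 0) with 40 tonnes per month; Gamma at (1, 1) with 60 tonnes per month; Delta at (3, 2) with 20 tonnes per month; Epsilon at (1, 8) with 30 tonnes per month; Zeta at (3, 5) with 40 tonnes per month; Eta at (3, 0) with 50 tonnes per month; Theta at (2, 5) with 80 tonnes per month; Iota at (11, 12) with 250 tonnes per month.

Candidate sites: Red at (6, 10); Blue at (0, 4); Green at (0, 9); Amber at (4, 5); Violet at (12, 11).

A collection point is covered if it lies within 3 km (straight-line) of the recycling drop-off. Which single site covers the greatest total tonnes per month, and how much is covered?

Coverage radius r = 3 km; a point is covered iff (Δx)²+(Δy)² ≤ 3² = 9.
  Red (6, 10): covers {none} → 0
  Blue (0, 4): covers {Theta} → 80
  Green (0, 9): covers {Alpha, Epsilon} → 130
  Amber (4, 5): covers {Zeta, Theta} → 120
  Violet (12, 11): covers {Iota} → 250
Maximum coverage at Violet: 250 tonnes per month.

Violet, covering 250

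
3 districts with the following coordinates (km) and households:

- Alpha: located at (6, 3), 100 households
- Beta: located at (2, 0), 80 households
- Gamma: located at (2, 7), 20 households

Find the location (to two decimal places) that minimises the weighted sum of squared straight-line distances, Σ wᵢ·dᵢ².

The minimiser of Σwᵢ‖p−pᵢ‖² is the weighted centroid p* = (Σwᵢpᵢ)/(Σwᵢ).
Σwᵢ = 200.
Σwᵢxᵢ = 100·6 + 80·2 + 20·2 = 800.
Σwᵢyᵢ = 100·3 + 80·0 + 20·7 = 440.
x* = 800/200 = 4.00, y* = 440/200 = 2.20.

(4.00, 2.20)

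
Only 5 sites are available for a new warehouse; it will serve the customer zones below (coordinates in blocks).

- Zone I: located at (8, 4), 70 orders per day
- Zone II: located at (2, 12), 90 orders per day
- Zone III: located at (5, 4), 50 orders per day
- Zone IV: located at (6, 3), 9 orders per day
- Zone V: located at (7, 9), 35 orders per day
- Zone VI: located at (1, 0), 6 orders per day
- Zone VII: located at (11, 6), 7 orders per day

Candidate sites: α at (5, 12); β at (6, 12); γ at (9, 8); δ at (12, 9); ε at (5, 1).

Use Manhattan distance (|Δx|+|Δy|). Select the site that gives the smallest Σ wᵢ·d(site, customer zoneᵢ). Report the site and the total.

α, total 1885 blocks

Total weighted distance at each candidate:
  α (5, 12): total = 1885
  β (6, 12): total = 1910
  γ (9, 8): total = 2041
  δ (12, 9): total = 2831
  ε (5, 1): total = 2314
Minimum is at α with total 1885 blocks.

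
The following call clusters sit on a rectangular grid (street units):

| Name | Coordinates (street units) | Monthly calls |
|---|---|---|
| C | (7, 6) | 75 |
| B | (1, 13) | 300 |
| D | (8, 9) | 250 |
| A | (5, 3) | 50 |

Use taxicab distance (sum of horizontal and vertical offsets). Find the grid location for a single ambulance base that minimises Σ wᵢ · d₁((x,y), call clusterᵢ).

(5, 9)

Manhattan distance separates: Σwᵢ(|x−xᵢ|+|y−yᵢ|) = Σwᵢ|x−xᵢ| + Σwᵢ|y−yᵢ|, so x and y are optimised independently as 1-D weighted medians.
Total weight W = 675; half = 337.5.
x-coordinate, sorted with cumulative weight:
  x=1 (B, w=300) cum 300
  x=5 (A, w=50) cum 350  ← median
  x=7 (C, w=75) cum 425
  x=8 (D, w=250) cum 675
⇒ x* = 5
y-coordinate, sorted with cumulative weight:
  y=3 (A, w=50) cum 50
  y=6 (C, w=75) cum 125
  y=9 (D, w=250) cum 375  ← median
  y=13 (B, w=300) cum 675
⇒ y* = 9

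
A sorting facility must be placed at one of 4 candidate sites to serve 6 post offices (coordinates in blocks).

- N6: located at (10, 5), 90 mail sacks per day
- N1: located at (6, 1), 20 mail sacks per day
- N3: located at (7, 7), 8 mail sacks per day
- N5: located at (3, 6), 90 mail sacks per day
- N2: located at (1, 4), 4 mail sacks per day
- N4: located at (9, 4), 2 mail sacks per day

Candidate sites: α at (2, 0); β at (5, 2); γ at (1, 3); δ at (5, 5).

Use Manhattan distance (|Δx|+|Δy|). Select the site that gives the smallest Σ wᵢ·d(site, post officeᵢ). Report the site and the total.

Total weighted distance at each candidate:
  α (2, 0): total = 2038
  β (5, 2): total = 1392
  γ (1, 3): total = 1682
  δ (5, 5): total = 882
Minimum is at δ with total 882 blocks.

δ, total 882 blocks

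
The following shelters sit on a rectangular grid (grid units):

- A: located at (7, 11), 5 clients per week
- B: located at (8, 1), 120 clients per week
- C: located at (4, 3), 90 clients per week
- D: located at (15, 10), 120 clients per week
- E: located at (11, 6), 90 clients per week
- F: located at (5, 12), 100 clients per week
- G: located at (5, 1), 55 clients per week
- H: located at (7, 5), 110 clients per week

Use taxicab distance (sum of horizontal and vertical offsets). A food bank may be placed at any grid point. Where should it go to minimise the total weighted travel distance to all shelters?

Manhattan distance separates: Σwᵢ(|x−xᵢ|+|y−yᵢ|) = Σwᵢ|x−xᵢ| + Σwᵢ|y−yᵢ|, so x and y are optimised independently as 1-D weighted medians.
Total weight W = 690; half = 345.
x-coordinate, sorted with cumulative weight:
  x=4 (C, w=90) cum 90
  x=5 (F, w=100) cum 190
  x=5 (G, w=55) cum 245
  x=7 (A, w=5) cum 250
  x=7 (H, w=110) cum 360  ← median
  x=8 (B, w=120) cum 480
  x=11 (E, w=90) cum 570
  x=15 (D, w=120) cum 690
⇒ x* = 7
y-coordinate, sorted with cumulative weight:
  y=1 (B, w=120) cum 120
  y=1 (G, w=55) cum 175
  y=3 (C, w=90) cum 265
  y=5 (H, w=110) cum 375  ← median
  y=6 (E, w=90) cum 465
  y=10 (D, w=120) cum 585
  y=11 (A, w=5) cum 590
  y=12 (F, w=100) cum 690
⇒ y* = 5

(7, 5)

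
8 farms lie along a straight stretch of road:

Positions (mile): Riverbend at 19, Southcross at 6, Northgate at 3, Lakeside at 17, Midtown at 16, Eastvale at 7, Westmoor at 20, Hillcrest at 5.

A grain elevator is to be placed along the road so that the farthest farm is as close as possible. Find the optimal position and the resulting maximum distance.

location 11.5, max distance 8.5

The 1-center on a line is the midpoint of the two extreme points: leftmost at 3, rightmost at 20.
Optimal location = (3 + 20)/2 = 11.5; maximum distance = (20 − 3)/2 = 8.5.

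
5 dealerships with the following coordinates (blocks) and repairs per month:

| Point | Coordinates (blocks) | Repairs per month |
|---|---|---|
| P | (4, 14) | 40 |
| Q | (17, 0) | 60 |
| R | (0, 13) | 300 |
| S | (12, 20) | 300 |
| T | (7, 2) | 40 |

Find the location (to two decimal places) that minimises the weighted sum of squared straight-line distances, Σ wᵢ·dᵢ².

The minimiser of Σwᵢ‖p−pᵢ‖² is the weighted centroid p* = (Σwᵢpᵢ)/(Σwᵢ).
Σwᵢ = 740.
Σwᵢxᵢ = 40·4 + 60·17 + 300·0 + 300·12 + 40·7 = 5060.
Σwᵢyᵢ = 40·14 + 60·0 + 300·13 + 300·20 + 40·2 = 10540.
x* = 5060/740 = 6.84, y* = 10540/740 = 14.24.

(6.84, 14.24)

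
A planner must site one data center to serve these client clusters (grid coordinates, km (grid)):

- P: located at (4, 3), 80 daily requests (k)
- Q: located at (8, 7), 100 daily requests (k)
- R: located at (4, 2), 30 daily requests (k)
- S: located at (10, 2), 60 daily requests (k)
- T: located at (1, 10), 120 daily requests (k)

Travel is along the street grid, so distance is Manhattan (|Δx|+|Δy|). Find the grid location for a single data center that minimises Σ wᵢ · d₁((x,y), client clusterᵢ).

Manhattan distance separates: Σwᵢ(|x−xᵢ|+|y−yᵢ|) = Σwᵢ|x−xᵢ| + Σwᵢ|y−yᵢ|, so x and y are optimised independently as 1-D weighted medians.
Total weight W = 390; half = 195.
x-coordinate, sorted with cumulative weight:
  x=1 (T, w=120) cum 120
  x=4 (P, w=80) cum 200  ← median
  x=4 (R, w=30) cum 230
  x=8 (Q, w=100) cum 330
  x=10 (S, w=60) cum 390
⇒ x* = 4
y-coordinate, sorted with cumulative weight:
  y=2 (R, w=30) cum 30
  y=2 (S, w=60) cum 90
  y=3 (P, w=80) cum 170
  y=7 (Q, w=100) cum 270  ← median
  y=10 (T, w=120) cum 390
⇒ y* = 7

(4, 7)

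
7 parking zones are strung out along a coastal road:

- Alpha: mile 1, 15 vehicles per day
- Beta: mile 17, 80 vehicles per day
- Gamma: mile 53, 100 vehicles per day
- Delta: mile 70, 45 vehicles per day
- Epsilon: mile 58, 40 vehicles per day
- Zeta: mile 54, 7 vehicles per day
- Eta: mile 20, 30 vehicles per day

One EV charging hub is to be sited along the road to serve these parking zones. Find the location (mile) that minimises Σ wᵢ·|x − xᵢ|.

For a sum of weighted absolute distances on a line, the optimum is the weighted median (not the mean). Total weight W = 317; half-weight = 158.5.
Sort by position and accumulate weight:
  mile 1 (Alpha, w=15) → cum 15
  mile 17 (Beta, w=80) → cum 95
  mile 20 (Eta, w=30) → cum 125
  mile 53 (Gamma, w=100) → cum 225  ≥ 158.5 → median here
  mile 54 (Zeta, w=7) → cum 232
  mile 58 (Epsilon, w=40) → cum 272
  mile 70 (Delta, w=45) → cum 317
Optimal location: mile 53.

x = 53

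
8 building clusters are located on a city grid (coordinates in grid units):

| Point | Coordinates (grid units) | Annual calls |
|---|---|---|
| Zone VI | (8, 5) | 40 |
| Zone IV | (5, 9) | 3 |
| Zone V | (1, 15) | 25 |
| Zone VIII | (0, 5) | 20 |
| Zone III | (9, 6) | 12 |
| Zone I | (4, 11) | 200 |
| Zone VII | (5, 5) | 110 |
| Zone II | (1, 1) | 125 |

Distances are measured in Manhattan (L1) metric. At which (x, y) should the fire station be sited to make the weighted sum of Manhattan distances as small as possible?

Manhattan distance separates: Σwᵢ(|x−xᵢ|+|y−yᵢ|) = Σwᵢ|x−xᵢ| + Σwᵢ|y−yᵢ|, so x and y are optimised independently as 1-D weighted medians.
Total weight W = 535; half = 267.5.
x-coordinate, sorted with cumulative weight:
  x=0 (Zone VIII, w=20) cum 20
  x=1 (Zone V, w=25) cum 45
  x=1 (Zone II, w=125) cum 170
  x=4 (Zone I, w=200) cum 370  ← median
  x=5 (Zone IV, w=3) cum 373
  x=5 (Zone VII, w=110) cum 483
  x=8 (Zone VI, w=40) cum 523
  x=9 (Zone III, w=12) cum 535
⇒ x* = 4
y-coordinate, sorted with cumulative weight:
  y=1 (Zone II, w=125) cum 125
  y=5 (Zone VI, w=40) cum 165
  y=5 (Zone VIII, w=20) cum 185
  y=5 (Zone VII, w=110) cum 295  ← median
  y=6 (Zone III, w=12) cum 307
  y=9 (Zone IV, w=3) cum 310
  y=11 (Zone I, w=200) cum 510
  y=15 (Zone V, w=25) cum 535
⇒ y* = 5

(4, 5)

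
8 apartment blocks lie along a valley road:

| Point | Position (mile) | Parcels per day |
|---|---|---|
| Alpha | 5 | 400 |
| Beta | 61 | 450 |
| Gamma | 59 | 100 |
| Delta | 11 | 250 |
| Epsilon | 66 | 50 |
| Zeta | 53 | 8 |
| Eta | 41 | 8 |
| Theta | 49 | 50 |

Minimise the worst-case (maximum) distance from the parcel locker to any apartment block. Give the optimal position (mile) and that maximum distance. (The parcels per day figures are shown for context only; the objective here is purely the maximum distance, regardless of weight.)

The 1-center on a line is the midpoint of the two extreme points: leftmost at 5, rightmost at 66.
Optimal location = (5 + 66)/2 = 35.5; maximum distance = (66 − 5)/2 = 30.5.

location 35.5, max distance 30.5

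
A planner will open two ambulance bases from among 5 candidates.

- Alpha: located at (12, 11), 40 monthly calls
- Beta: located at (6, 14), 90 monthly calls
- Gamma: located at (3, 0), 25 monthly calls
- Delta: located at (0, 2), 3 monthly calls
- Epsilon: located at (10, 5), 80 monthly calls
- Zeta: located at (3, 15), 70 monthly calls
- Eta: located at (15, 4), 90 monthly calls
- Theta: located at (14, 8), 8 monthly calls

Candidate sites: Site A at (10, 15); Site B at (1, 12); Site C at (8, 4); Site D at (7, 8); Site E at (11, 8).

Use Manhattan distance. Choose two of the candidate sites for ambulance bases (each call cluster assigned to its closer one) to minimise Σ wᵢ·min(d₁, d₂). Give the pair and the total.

{Site A, Site C}, total 2385

Evaluate every pair (each demand assigned to the nearer of the two):
  {Site A, Site C}: total = 2385
  {Site B, Site E}: total = 2587
  {Site A, Site E}: total = 2615
  {Site B, Site C}: total = 2625
  {Site C, Site D}: total = 2901
  {Site D, Site E}: total = 2963
  {Site A, Site D}: total = 3135
  {Site B, Site D}: total = 3249
  {Site C, Site E}: total = 3349
  {Site A, Site B}: total = 3751
Best pair: {Site A, Site C} with total 2385.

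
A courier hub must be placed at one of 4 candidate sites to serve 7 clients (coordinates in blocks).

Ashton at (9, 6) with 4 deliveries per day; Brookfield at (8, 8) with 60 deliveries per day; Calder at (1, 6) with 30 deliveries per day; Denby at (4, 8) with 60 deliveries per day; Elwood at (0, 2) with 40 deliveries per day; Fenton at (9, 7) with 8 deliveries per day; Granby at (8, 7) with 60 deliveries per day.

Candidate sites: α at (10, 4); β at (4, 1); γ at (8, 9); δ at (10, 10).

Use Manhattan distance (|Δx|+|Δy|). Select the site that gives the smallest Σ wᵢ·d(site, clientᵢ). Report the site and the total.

Total weighted distance at each candidate:
  α (10, 4): total = 2114
  β (4, 1): total = 2248
  γ (8, 9): total = 1420
  δ (10, 10): total = 2182
Minimum is at γ with total 1420 blocks.

γ, total 1420 blocks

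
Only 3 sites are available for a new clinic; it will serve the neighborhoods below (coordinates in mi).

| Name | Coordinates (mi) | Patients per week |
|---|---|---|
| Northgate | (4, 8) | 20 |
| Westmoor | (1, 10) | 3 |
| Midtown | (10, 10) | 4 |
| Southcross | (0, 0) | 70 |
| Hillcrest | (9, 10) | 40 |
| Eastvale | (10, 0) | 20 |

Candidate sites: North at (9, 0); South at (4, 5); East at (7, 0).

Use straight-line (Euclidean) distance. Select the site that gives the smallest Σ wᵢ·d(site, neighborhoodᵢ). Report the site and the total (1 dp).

South, total 996.0 mi

Total weighted distance at each candidate:
  North (9, 0): total = 1317.3
  South (4, 5): total = 996.0
  East (7, 0): total = 1205.5
Minimum is at South with total 996.0 mi.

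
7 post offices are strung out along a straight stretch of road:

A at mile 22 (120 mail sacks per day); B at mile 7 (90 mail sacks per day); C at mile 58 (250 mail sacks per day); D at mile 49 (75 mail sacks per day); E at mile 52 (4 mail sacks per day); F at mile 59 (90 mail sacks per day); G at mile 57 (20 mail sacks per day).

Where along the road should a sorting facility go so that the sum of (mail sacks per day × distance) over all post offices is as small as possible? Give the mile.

x = 58

For a sum of weighted absolute distances on a line, the optimum is the weighted median (not the mean). Total weight W = 649; half-weight = 324.5.
Sort by position and accumulate weight:
  mile 7 (B, w=90) → cum 90
  mile 22 (A, w=120) → cum 210
  mile 49 (D, w=75) → cum 285
  mile 52 (E, w=4) → cum 289
  mile 57 (G, w=20) → cum 309
  mile 58 (C, w=250) → cum 559  ≥ 324.5 → median here
  mile 59 (F, w=90) → cum 649
Optimal location: mile 58.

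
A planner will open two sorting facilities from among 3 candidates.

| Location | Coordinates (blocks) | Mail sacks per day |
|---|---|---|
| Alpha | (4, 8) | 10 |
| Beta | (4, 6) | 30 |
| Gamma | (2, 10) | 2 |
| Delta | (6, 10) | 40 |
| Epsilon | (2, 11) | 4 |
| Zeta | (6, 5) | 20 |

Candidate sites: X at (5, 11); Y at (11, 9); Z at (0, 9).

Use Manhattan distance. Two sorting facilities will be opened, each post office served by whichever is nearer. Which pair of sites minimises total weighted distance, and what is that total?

Evaluate every pair (each demand assigned to the nearer of the two):
  {X, Z}: total = 458
  {X, Y}: total = 460
  {Y, Z}: total = 702
Best pair: {X, Z} with total 458.

{X, Z}, total 458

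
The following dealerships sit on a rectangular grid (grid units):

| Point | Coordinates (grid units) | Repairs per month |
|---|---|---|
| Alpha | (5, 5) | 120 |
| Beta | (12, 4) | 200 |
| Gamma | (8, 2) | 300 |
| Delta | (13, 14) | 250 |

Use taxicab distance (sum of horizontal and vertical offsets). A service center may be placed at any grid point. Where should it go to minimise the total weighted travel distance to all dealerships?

(12, 4)

Manhattan distance separates: Σwᵢ(|x−xᵢ|+|y−yᵢ|) = Σwᵢ|x−xᵢ| + Σwᵢ|y−yᵢ|, so x and y are optimised independently as 1-D weighted medians.
Total weight W = 870; half = 435.
x-coordinate, sorted with cumulative weight:
  x=5 (Alpha, w=120) cum 120
  x=8 (Gamma, w=300) cum 420
  x=12 (Beta, w=200) cum 620  ← median
  x=13 (Delta, w=250) cum 870
⇒ x* = 12
y-coordinate, sorted with cumulative weight:
  y=2 (Gamma, w=300) cum 300
  y=4 (Beta, w=200) cum 500  ← median
  y=5 (Alpha, w=120) cum 620
  y=14 (Delta, w=250) cum 870
⇒ y* = 4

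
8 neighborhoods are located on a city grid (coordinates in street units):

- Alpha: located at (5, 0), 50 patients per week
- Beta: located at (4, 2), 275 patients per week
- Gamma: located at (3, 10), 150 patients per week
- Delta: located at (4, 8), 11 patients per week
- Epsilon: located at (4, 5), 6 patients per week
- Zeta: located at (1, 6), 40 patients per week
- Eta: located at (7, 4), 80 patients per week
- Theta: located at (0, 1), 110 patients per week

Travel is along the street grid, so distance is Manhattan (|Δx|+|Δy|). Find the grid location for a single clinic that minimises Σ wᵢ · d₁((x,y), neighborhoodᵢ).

Manhattan distance separates: Σwᵢ(|x−xᵢ|+|y−yᵢ|) = Σwᵢ|x−xᵢ| + Σwᵢ|y−yᵢ|, so x and y are optimised independently as 1-D weighted medians.
Total weight W = 722; half = 361.
x-coordinate, sorted with cumulative weight:
  x=0 (Theta, w=110) cum 110
  x=1 (Zeta, w=40) cum 150
  x=3 (Gamma, w=150) cum 300
  x=4 (Beta, w=275) cum 575  ← median
  x=4 (Delta, w=11) cum 586
  x=4 (Epsilon, w=6) cum 592
  x=5 (Alpha, w=50) cum 642
  x=7 (Eta, w=80) cum 722
⇒ x* = 4
y-coordinate, sorted with cumulative weight:
  y=0 (Alpha, w=50) cum 50
  y=1 (Theta, w=110) cum 160
  y=2 (Beta, w=275) cum 435  ← median
  y=4 (Eta, w=80) cum 515
  y=5 (Epsilon, w=6) cum 521
  y=6 (Zeta, w=40) cum 561
  y=8 (Delta, w=11) cum 572
  y=10 (Gamma, w=150) cum 722
⇒ y* = 2

(4, 2)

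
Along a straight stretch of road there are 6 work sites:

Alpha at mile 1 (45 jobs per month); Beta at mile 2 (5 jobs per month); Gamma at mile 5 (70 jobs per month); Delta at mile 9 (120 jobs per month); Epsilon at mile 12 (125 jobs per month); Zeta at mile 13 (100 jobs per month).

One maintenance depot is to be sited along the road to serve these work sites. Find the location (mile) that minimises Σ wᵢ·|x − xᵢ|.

For a sum of weighted absolute distances on a line, the optimum is the weighted median (not the mean). Total weight W = 465; half-weight = 232.5.
Sort by position and accumulate weight:
  mile 1 (Alpha, w=45) → cum 45
  mile 2 (Beta, w=5) → cum 50
  mile 5 (Gamma, w=70) → cum 120
  mile 9 (Delta, w=120) → cum 240  ≥ 232.5 → median here
  mile 12 (Epsilon, w=125) → cum 365
  mile 13 (Zeta, w=100) → cum 465
Optimal location: mile 9.

x = 9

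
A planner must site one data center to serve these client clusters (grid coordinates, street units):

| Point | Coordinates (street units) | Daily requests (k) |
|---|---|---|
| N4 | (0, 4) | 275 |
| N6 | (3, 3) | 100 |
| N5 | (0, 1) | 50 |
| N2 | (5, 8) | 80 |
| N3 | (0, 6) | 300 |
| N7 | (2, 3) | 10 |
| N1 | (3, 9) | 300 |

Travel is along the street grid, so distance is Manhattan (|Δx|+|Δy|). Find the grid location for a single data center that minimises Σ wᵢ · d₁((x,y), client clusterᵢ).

Manhattan distance separates: Σwᵢ(|x−xᵢ|+|y−yᵢ|) = Σwᵢ|x−xᵢ| + Σwᵢ|y−yᵢ|, so x and y are optimised independently as 1-D weighted medians.
Total weight W = 1115; half = 557.5.
x-coordinate, sorted with cumulative weight:
  x=0 (N4, w=275) cum 275
  x=0 (N5, w=50) cum 325
  x=0 (N3, w=300) cum 625  ← median
  x=2 (N7, w=10) cum 635
  x=3 (N6, w=100) cum 735
  x=3 (N1, w=300) cum 1035
  x=5 (N2, w=80) cum 1115
⇒ x* = 0
y-coordinate, sorted with cumulative weight:
  y=1 (N5, w=50) cum 50
  y=3 (N6, w=100) cum 150
  y=3 (N7, w=10) cum 160
  y=4 (N4, w=275) cum 435
  y=6 (N3, w=300) cum 735  ← median
  y=8 (N2, w=80) cum 815
  y=9 (N1, w=300) cum 1115
⇒ y* = 6

(0, 6)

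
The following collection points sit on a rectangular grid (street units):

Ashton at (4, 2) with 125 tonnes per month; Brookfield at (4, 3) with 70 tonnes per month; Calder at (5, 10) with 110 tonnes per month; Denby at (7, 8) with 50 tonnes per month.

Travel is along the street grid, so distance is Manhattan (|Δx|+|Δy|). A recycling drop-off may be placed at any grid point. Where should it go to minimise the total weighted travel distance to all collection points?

(4, 3)

Manhattan distance separates: Σwᵢ(|x−xᵢ|+|y−yᵢ|) = Σwᵢ|x−xᵢ| + Σwᵢ|y−yᵢ|, so x and y are optimised independently as 1-D weighted medians.
Total weight W = 355; half = 177.5.
x-coordinate, sorted with cumulative weight:
  x=4 (Ashton, w=125) cum 125
  x=4 (Brookfield, w=70) cum 195  ← median
  x=5 (Calder, w=110) cum 305
  x=7 (Denby, w=50) cum 355
⇒ x* = 4
y-coordinate, sorted with cumulative weight:
  y=2 (Ashton, w=125) cum 125
  y=3 (Brookfield, w=70) cum 195  ← median
  y=8 (Denby, w=50) cum 245
  y=10 (Calder, w=110) cum 355
⇒ y* = 3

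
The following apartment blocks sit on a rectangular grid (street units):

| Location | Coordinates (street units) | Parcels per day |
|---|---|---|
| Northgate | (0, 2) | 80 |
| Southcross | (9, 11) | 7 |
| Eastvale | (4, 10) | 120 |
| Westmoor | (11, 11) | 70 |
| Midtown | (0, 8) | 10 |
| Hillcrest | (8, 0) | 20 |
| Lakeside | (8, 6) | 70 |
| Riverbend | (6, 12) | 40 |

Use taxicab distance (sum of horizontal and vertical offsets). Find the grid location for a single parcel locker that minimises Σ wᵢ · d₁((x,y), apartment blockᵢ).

(4, 10)

Manhattan distance separates: Σwᵢ(|x−xᵢ|+|y−yᵢ|) = Σwᵢ|x−xᵢ| + Σwᵢ|y−yᵢ|, so x and y are optimised independently as 1-D weighted medians.
Total weight W = 417; half = 208.5.
x-coordinate, sorted with cumulative weight:
  x=0 (Northgate, w=80) cum 80
  x=0 (Midtown, w=10) cum 90
  x=4 (Eastvale, w=120) cum 210  ← median
  x=6 (Riverbend, w=40) cum 250
  x=8 (Hillcrest, w=20) cum 270
  x=8 (Lakeside, w=70) cum 340
  x=9 (Southcross, w=7) cum 347
  x=11 (Westmoor, w=70) cum 417
⇒ x* = 4
y-coordinate, sorted with cumulative weight:
  y=0 (Hillcrest, w=20) cum 20
  y=2 (Northgate, w=80) cum 100
  y=6 (Lakeside, w=70) cum 170
  y=8 (Midtown, w=10) cum 180
  y=10 (Eastvale, w=120) cum 300  ← median
  y=11 (Southcross, w=7) cum 307
  y=11 (Westmoor, w=70) cum 377
  y=12 (Riverbend, w=40) cum 417
⇒ y* = 10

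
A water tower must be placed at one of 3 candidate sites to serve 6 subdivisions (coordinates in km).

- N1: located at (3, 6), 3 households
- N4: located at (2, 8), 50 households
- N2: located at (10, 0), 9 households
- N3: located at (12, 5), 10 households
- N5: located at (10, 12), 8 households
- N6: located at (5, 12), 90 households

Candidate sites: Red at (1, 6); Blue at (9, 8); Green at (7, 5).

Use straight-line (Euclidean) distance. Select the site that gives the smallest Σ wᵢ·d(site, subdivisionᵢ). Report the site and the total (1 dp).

Total weighted distance at each candidate:
  Red (1, 6): total = 1061.1
  Blue (9, 8): total = 1026.1
  Green (7, 5): total = 1122.5
Minimum is at Blue with total 1026.1 km.

Blue, total 1026.1 km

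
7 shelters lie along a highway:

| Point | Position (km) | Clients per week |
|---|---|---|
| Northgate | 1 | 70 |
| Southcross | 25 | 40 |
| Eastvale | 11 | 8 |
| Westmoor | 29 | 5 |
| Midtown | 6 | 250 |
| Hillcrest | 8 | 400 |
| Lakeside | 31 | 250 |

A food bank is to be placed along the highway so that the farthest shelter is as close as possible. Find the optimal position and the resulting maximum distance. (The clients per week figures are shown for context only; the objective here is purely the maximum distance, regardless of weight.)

The 1-center on a line is the midpoint of the two extreme points: leftmost at 1, rightmost at 31.
Optimal location = (1 + 31)/2 = 16; maximum distance = (31 − 1)/2 = 15.

location 16, max distance 15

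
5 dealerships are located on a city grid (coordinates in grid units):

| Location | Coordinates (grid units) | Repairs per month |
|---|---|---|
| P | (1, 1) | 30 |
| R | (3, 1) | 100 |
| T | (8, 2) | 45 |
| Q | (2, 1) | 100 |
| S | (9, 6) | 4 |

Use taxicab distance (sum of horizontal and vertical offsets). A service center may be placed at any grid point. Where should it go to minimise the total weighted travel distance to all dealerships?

Manhattan distance separates: Σwᵢ(|x−xᵢ|+|y−yᵢ|) = Σwᵢ|x−xᵢ| + Σwᵢ|y−yᵢ|, so x and y are optimised independently as 1-D weighted medians.
Total weight W = 279; half = 139.5.
x-coordinate, sorted with cumulative weight:
  x=1 (P, w=30) cum 30
  x=2 (Q, w=100) cum 130
  x=3 (R, w=100) cum 230  ← median
  x=8 (T, w=45) cum 275
  x=9 (S, w=4) cum 279
⇒ x* = 3
y-coordinate, sorted with cumulative weight:
  y=1 (P, w=30) cum 30
  y=1 (R, w=100) cum 130
  y=1 (Q, w=100) cum 230  ← median
  y=2 (T, w=45) cum 275
  y=6 (S, w=4) cum 279
⇒ y* = 1

(3, 1)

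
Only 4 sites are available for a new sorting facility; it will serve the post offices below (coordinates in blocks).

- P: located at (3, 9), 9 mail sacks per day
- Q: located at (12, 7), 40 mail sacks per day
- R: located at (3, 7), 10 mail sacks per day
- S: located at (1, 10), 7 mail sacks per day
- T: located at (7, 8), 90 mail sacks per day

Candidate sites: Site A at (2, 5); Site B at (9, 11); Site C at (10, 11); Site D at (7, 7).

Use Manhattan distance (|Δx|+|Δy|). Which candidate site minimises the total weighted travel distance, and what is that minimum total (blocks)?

Site D, total 447 blocks

Total weighted distance at each candidate:
  Site A (2, 5): total = 1317
  Site B (9, 11): total = 965
  Site C (10, 11): total = 1041
  Site D (7, 7): total = 447
Minimum is at Site D with total 447 blocks.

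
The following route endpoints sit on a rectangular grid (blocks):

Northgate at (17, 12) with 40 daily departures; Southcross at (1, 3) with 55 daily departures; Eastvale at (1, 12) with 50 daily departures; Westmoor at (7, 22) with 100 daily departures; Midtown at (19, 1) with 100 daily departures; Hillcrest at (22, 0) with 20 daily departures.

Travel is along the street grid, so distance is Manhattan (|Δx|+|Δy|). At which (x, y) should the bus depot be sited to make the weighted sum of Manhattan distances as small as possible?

(7, 12)

Manhattan distance separates: Σwᵢ(|x−xᵢ|+|y−yᵢ|) = Σwᵢ|x−xᵢ| + Σwᵢ|y−yᵢ|, so x and y are optimised independently as 1-D weighted medians.
Total weight W = 365; half = 182.5.
x-coordinate, sorted with cumulative weight:
  x=1 (Southcross, w=55) cum 55
  x=1 (Eastvale, w=50) cum 105
  x=7 (Westmoor, w=100) cum 205  ← median
  x=17 (Northgate, w=40) cum 245
  x=19 (Midtown, w=100) cum 345
  x=22 (Hillcrest, w=20) cum 365
⇒ x* = 7
y-coordinate, sorted with cumulative weight:
  y=0 (Hillcrest, w=20) cum 20
  y=1 (Midtown, w=100) cum 120
  y=3 (Southcross, w=55) cum 175
  y=12 (Northgate, w=40) cum 215  ← median
  y=12 (Eastvale, w=50) cum 265
  y=22 (Westmoor, w=100) cum 365
⇒ y* = 12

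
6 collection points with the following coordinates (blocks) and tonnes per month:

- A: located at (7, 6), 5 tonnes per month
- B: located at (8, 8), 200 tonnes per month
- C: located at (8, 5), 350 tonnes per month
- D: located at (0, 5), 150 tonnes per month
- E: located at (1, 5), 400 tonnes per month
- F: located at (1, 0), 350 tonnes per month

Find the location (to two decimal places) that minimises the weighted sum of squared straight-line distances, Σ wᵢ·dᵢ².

(3.56, 4.21)

The minimiser of Σwᵢ‖p−pᵢ‖² is the weighted centroid p* = (Σwᵢpᵢ)/(Σwᵢ).
Σwᵢ = 1455.
Σwᵢxᵢ = 5·7 + 200·8 + 350·8 + 150·0 + 400·1 + 350·1 = 5185.
Σwᵢyᵢ = 5·6 + 200·8 + 350·5 + 150·5 + 400·5 + 350·0 = 6130.
x* = 5185/1455 = 3.56, y* = 6130/1455 = 4.21.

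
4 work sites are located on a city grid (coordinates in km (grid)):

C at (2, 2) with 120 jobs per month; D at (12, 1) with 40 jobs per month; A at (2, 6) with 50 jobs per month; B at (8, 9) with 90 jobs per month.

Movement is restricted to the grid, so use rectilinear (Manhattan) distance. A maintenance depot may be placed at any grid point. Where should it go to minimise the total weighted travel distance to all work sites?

Manhattan distance separates: Σwᵢ(|x−xᵢ|+|y−yᵢ|) = Σwᵢ|x−xᵢ| + Σwᵢ|y−yᵢ|, so x and y are optimised independently as 1-D weighted medians.
Total weight W = 300; half = 150.
x-coordinate, sorted with cumulative weight:
  x=2 (C, w=120) cum 120
  x=2 (A, w=50) cum 170  ← median
  x=8 (B, w=90) cum 260
  x=12 (D, w=40) cum 300
⇒ x* = 2
y-coordinate, sorted with cumulative weight:
  y=1 (D, w=40) cum 40
  y=2 (C, w=120) cum 160  ← median
  y=6 (A, w=50) cum 210
  y=9 (B, w=90) cum 300
⇒ y* = 2

(2, 2)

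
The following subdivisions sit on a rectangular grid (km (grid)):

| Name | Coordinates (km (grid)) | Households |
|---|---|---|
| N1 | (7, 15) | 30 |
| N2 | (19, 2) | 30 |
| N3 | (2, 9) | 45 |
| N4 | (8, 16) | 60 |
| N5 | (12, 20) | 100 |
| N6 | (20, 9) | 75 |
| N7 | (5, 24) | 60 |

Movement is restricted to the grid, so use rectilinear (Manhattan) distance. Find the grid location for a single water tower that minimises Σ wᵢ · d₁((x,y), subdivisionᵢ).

(12, 16)

Manhattan distance separates: Σwᵢ(|x−xᵢ|+|y−yᵢ|) = Σwᵢ|x−xᵢ| + Σwᵢ|y−yᵢ|, so x and y are optimised independently as 1-D weighted medians.
Total weight W = 400; half = 200.
x-coordinate, sorted with cumulative weight:
  x=2 (N3, w=45) cum 45
  x=5 (N7, w=60) cum 105
  x=7 (N1, w=30) cum 135
  x=8 (N4, w=60) cum 195
  x=12 (N5, w=100) cum 295  ← median
  x=19 (N2, w=30) cum 325
  x=20 (N6, w=75) cum 400
⇒ x* = 12
y-coordinate, sorted with cumulative weight:
  y=2 (N2, w=30) cum 30
  y=9 (N3, w=45) cum 75
  y=9 (N6, w=75) cum 150
  y=15 (N1, w=30) cum 180
  y=16 (N4, w=60) cum 240  ← median
  y=20 (N5, w=100) cum 340
  y=24 (N7, w=60) cum 400
⇒ y* = 16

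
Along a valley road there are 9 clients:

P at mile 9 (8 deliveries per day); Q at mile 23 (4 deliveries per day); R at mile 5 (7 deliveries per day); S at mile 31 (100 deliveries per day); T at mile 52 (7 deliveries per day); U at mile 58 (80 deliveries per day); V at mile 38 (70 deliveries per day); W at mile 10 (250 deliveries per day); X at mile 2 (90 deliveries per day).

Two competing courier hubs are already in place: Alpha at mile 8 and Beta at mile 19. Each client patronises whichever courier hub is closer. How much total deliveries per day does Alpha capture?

The indifferent point is the midpoint (8+19)/2 = 13.5; clients left of it (closer to Alpha at 8) go to Alpha, those right go to Beta.
  X at 2 (w=90) → Alpha
  R at 5 (w=7) → Alpha
  P at 9 (w=8) → Alpha
  W at 10 (w=250) → Alpha
  Q at 23 (w=4) → Beta
  S at 31 (w=100) → Beta
  V at 38 (w=70) → Beta
  T at 52 (w=7) → Beta
  U at 58 (w=80) → Beta
Alpha captures 355; Beta captures 261.

355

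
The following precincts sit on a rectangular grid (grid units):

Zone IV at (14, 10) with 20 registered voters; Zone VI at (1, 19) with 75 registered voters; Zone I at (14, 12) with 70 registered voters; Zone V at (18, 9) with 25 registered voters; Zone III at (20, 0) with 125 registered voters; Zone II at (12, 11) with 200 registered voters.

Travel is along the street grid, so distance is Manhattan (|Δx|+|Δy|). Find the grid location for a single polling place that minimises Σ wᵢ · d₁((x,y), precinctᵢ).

(12, 11)

Manhattan distance separates: Σwᵢ(|x−xᵢ|+|y−yᵢ|) = Σwᵢ|x−xᵢ| + Σwᵢ|y−yᵢ|, so x and y are optimised independently as 1-D weighted medians.
Total weight W = 515; half = 257.5.
x-coordinate, sorted with cumulative weight:
  x=1 (Zone VI, w=75) cum 75
  x=12 (Zone II, w=200) cum 275  ← median
  x=14 (Zone IV, w=20) cum 295
  x=14 (Zone I, w=70) cum 365
  x=18 (Zone V, w=25) cum 390
  x=20 (Zone III, w=125) cum 515
⇒ x* = 12
y-coordinate, sorted with cumulative weight:
  y=0 (Zone III, w=125) cum 125
  y=9 (Zone V, w=25) cum 150
  y=10 (Zone IV, w=20) cum 170
  y=11 (Zone II, w=200) cum 370  ← median
  y=12 (Zone I, w=70) cum 440
  y=19 (Zone VI, w=75) cum 515
⇒ y* = 11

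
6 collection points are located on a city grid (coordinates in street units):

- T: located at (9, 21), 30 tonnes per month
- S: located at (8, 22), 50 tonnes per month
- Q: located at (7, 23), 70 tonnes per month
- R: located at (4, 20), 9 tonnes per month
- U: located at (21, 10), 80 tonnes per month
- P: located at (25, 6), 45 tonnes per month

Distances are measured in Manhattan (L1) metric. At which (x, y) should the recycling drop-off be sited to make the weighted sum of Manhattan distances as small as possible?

Manhattan distance separates: Σwᵢ(|x−xᵢ|+|y−yᵢ|) = Σwᵢ|x−xᵢ| + Σwᵢ|y−yᵢ|, so x and y are optimised independently as 1-D weighted medians.
Total weight W = 284; half = 142.
x-coordinate, sorted with cumulative weight:
  x=4 (R, w=9) cum 9
  x=7 (Q, w=70) cum 79
  x=8 (S, w=50) cum 129
  x=9 (T, w=30) cum 159  ← median
  x=21 (U, w=80) cum 239
  x=25 (P, w=45) cum 284
⇒ x* = 9
y-coordinate, sorted with cumulative weight:
  y=6 (P, w=45) cum 45
  y=10 (U, w=80) cum 125
  y=20 (R, w=9) cum 134
  y=21 (T, w=30) cum 164  ← median
  y=22 (S, w=50) cum 214
  y=23 (Q, w=70) cum 284
⇒ y* = 21

(9, 21)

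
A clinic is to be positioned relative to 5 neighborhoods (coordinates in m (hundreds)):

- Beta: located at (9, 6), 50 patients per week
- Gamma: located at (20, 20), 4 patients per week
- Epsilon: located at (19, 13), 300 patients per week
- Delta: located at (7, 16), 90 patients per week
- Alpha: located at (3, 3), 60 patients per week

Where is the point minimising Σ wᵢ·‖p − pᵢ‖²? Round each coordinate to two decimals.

(13.97, 11.71)

The minimiser of Σwᵢ‖p−pᵢ‖² is the weighted centroid p* = (Σwᵢpᵢ)/(Σwᵢ).
Σwᵢ = 504.
Σwᵢxᵢ = 50·9 + 4·20 + 300·19 + 90·7 + 60·3 = 7040.
Σwᵢyᵢ = 50·6 + 4·20 + 300·13 + 90·16 + 60·3 = 5900.
x* = 7040/504 = 13.97, y* = 5900/504 = 11.71.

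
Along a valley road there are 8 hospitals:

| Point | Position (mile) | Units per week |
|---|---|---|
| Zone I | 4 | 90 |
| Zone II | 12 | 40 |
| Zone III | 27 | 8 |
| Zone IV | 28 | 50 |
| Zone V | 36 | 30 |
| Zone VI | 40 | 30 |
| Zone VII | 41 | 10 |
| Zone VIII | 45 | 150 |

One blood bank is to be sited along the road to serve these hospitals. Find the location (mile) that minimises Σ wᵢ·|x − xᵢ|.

For a sum of weighted absolute distances on a line, the optimum is the weighted median (not the mean). Total weight W = 408; half-weight = 204.
Sort by position and accumulate weight:
  mile 4 (Zone I, w=90) → cum 90
  mile 12 (Zone II, w=40) → cum 130
  mile 27 (Zone III, w=8) → cum 138
  mile 28 (Zone IV, w=50) → cum 188
  mile 36 (Zone V, w=30) → cum 218  ≥ 204 → median here
  mile 40 (Zone VI, w=30) → cum 248
  mile 41 (Zone VII, w=10) → cum 258
  mile 45 (Zone VIII, w=150) → cum 408
Optimal location: mile 36.

x = 36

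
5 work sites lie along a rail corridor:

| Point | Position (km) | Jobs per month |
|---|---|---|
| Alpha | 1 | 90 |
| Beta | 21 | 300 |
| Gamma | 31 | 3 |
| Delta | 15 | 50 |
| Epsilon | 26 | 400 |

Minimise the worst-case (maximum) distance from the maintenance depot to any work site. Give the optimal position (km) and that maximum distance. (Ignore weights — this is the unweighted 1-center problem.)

The 1-center on a line is the midpoint of the two extreme points: leftmost at 1, rightmost at 31.
Optimal location = (1 + 31)/2 = 16; maximum distance = (31 − 1)/2 = 15.

location 16, max distance 15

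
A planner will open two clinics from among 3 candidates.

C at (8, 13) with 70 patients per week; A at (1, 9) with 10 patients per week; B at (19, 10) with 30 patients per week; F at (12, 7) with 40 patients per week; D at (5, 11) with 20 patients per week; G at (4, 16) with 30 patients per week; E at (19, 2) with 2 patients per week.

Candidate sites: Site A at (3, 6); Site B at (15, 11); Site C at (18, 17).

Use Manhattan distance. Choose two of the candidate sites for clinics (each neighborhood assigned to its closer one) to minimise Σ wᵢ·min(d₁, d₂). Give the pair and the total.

Evaluate every pair (each demand assigned to the nearer of the two):
  {Site A, Site B}: total = 1606
  {Site B, Site C}: total = 1896
  {Site A, Site C}: total = 2032
Best pair: {Site A, Site B} with total 1606.

{Site A, Site B}, total 1606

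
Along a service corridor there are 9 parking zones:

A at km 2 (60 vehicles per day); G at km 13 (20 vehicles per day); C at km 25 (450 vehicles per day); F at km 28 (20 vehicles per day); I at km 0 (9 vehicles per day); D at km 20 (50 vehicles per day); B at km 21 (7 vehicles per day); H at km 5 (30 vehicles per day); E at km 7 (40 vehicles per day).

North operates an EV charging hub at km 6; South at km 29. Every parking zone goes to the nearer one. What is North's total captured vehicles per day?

159

The indifferent point is the midpoint (6+29)/2 = 17.5; parking zones left of it (closer to North at 6) go to North, those right go to South.
  I at 0 (w=9) → North
  A at 2 (w=60) → North
  H at 5 (w=30) → North
  E at 7 (w=40) → North
  G at 13 (w=20) → North
  D at 20 (w=50) → South
  B at 21 (w=7) → South
  C at 25 (w=450) → South
  F at 28 (w=20) → South
North captures 159; South captures 527.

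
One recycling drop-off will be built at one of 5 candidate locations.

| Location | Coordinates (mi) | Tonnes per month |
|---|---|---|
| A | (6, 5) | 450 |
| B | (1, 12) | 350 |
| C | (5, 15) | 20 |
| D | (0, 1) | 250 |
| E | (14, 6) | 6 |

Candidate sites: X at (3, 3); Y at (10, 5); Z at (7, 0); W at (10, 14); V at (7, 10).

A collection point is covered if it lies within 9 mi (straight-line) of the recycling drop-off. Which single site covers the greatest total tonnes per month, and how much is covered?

V, covering 826

Coverage radius r = 9 mi; a point is covered iff (Δx)²+(Δy)² ≤ 9² = 81.
  X (3, 3): covers {A, D} → 700
  Y (10, 5): covers {A, E} → 456
  Z (7, 0): covers {A, D} → 700
  W (10, 14): covers {C, E} → 26
  V (7, 10): covers {A, B, C, E} → 826
Maximum coverage at V: 826 tonnes per month.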